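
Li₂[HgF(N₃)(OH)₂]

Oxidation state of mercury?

+2

2 lithium outside the brackets (+1 each) → the complex ion is 2−.
Ligand charges: 1×F = -1; 1×N3 = -1; 2×OH = -2; sum -4.
Hg + (-4) = 2− ⇒ Hg is +2.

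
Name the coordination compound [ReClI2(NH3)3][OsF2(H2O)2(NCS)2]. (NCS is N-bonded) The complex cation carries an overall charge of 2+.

The complex cation is given as 2+; its ligand charges sum to -3, so Re = +5.
A 1:1 salt means the anion carries the equal and opposite charge, 2−.
Anion: ligand charges sum to -4; for the ion to be 2−, Os = +2.

triamminechlorodiiodorhenium(V) diaquadifluorodiisothiocyanatoosmate(II)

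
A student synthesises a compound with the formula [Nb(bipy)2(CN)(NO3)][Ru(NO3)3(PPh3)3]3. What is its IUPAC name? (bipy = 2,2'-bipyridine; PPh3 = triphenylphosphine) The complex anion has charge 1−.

Both ions are complex: the cation is named first with the plain metal name, the anion second with the -ate form; each ion's ligands are alphabetised independently.
The complex anion is given as 1−; its ligand charges sum to -3, so Ru = +2.
With 3 anions per cation, the cation must be 3×1 = 3+.
Cation: ligand charges sum to -2; for the ion to be 3+, Nb = +5.

bis(2,2'-bipyridine)cyanonitratoniobium(V) trinitratotris(triphenylphosphine)ruthenate(II)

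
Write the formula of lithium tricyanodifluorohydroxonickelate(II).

Li4[Ni(CN)3F2(OH)]

Ligands: 2 fluoro (F, -1), 3 cyano (CN, -1), 1 hydroxo (OH, -1). Ligand charge sum = -6.
With Ni in oxidation state +2, the complex ion is [Ni...]^4−.
Charge balance with lithium (+1) requires 1 complex ion per 4 lithium.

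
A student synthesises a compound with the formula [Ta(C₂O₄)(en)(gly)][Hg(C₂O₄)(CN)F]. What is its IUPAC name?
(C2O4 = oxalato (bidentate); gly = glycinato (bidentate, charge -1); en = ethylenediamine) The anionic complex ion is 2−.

(ethylenediamine)(glycinato)oxalatotantalum(V) cyanofluorooxalatomercurate(II)

The complex anion is given as 2−; its ligand charges sum to -4, so Hg = +2.
A 1:1 salt means the cation carries the equal and opposite charge, 2+.
Cation: ligand charges sum to -3; for the ion to be 2+, Ta = +5.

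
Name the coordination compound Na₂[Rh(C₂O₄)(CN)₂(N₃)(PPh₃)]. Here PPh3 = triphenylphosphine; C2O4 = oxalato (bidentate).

The 2 sodium counter-ions carry a total charge of +2, so each complex ion is 2−.
Ligand charges: 2×cyano (-1 each), 1×triphenylphosphine (neutral), 1×azido (-1 each), 1×oxalato (-2 each); total -5. So Rh + (-5) = 2−, giving Rh = +3.
The complex ion is anionic, so rhodium takes the -ate form rhodate(III).

sodium azidodicyanooxalato(triphenylphosphine)rhodate(III)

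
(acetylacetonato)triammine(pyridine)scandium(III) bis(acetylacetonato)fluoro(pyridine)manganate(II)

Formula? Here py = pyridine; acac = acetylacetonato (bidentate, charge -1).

Cation [Sc…]: ligand charges -1, Sc(III) ⇒ ion charge 2+.
Anion [Mn…]: ligand charges -3, Mn(II) ⇒ ion charge 1−.
One 2+ cation requires 2 of the 1− anion.

[Sc(acac)(NH3)3(py)][Mn(acac)2F(py)]2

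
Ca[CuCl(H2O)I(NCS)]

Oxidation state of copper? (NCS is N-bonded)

1 calcium outside the brackets (+2 each) → the complex ion is 2−.
Ligand charges: 1×NCS = -1; 1×Cl = -1; 1×I = -1; 1×H2O neutral; sum -3.
Cu + (-3) = 2− ⇒ Cu is +1.

+1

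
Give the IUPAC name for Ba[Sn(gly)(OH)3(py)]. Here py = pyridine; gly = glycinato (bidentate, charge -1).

The 1 barium counter-ion carries a total charge of +2, so each complex ion is 2−.
Ligand charges: 1×pyridine (neutral), 1×glycinato (-1 each), 3×hydroxo (-1 each); total -4. So Sn + (-4) = 2−, giving Sn = +2.
The complex ion is anionic, so tin takes the -ate form stannate(II).

barium (glycinato)trihydroxo(pyridine)stannate(II)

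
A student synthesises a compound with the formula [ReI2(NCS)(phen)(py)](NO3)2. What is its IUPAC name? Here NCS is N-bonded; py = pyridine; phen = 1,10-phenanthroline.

diiodoisothiocyanato(1,10-phenanthroline)(pyridine)rhenium(V) nitrate

The 2 nitrate counter-ions carry a total charge of -2, so each complex ion is 2+.
Ligand charges: 1×isothiocyanato (-1 each), 1×pyridine (neutral), 1×1,10-phenanthroline (neutral), 2×iodo (-1 each); total -3. So Re + (-3) = 2+, giving Re = +5.
Ligands are named alphabetically: iodo before isothiocyanato before phenanthroline before pyridine.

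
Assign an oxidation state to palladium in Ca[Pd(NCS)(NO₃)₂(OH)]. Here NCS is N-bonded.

1 calcium outside the brackets (+2 each) → the complex ion is 2−.
Ligand charges: 1×NCS = -1; 2×NO3 = -2; 1×OH = -1; sum -4.
Pd + (-4) = 2− ⇒ Pd is +2.

+2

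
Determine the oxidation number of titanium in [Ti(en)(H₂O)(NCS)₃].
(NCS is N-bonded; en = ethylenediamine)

No counter-ion: the bracketed complex is neutral.
Ligand charges: 3×NCS = -3; 1×en neutral; 1×H2O neutral; sum -3.
Ti + (-3) = 0 ⇒ Ti is +3.

+3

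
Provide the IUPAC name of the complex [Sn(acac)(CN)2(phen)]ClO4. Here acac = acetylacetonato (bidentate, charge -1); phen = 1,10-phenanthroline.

The 1 perchlorate counter-ion carries a total charge of -1, so each complex ion is 1+.
Ligand charges: 2×cyano (-1 each), 1×acetylacetonato (-1 each), 1×1,10-phenanthroline (neutral); total -3. So Sn + (-3) = 1+, giving Sn = +4.
Ligands are named alphabetically: acetylacetonato before cyano before phenanthroline.

(acetylacetonato)dicyano(1,10-phenanthroline)tin(IV) perchlorate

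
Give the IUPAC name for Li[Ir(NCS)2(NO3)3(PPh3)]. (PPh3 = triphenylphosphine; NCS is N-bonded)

lithium diisothiocyanatotrinitrato(triphenylphosphine)iridate(IV)

The 1 lithium counter-ion carries a total charge of +1, so each complex ion is 1−.
Ligand charges: 1×triphenylphosphine (neutral), 3×nitrato (-1 each), 2×isothiocyanato (-1 each); total -5. So Ir + (-5) = 1−, giving Ir = +4.
Ligands are named alphabetically: isothiocyanato before nitrato before triphenylphosphine.
The complex ion is anionic, so iridium takes the -ate form iridate(IV).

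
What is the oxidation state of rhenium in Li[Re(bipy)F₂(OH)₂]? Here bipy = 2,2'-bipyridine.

1 lithium outside the brackets (+1 each) → the complex ion is 1−.
Ligand charges: 2×F = -2; 1×bipy neutral; 2×OH = -2; sum -4.
Re + (-4) = 1− ⇒ Re is +3.

+3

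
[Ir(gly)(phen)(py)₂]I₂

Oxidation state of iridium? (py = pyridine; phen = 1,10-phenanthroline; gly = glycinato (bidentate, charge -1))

+3

2 iodide outside the brackets (-1 each) → the complex ion is 2+.
Ligand charges: 2×py neutral; 1×phen neutral; 1×gly = -1; sum -1.
Ir + (-1) = 2+ ⇒ Ir is +3.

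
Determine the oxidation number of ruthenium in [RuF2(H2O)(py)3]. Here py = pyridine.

+2

No counter-ion: the bracketed complex is neutral.
Ligand charges: 3×py neutral; 2×F = -2; 1×H2O neutral; sum -2.
Ru + (-2) = 0 ⇒ Ru is +2.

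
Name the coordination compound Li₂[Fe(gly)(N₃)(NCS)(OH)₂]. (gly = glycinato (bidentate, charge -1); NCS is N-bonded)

The 2 lithium counter-ions carry a total charge of +2, so each complex ion is 2−.
Ligand charges: 1×glycinato (-1 each), 2×hydroxo (-1 each), 1×azido (-1 each), 1×isothiocyanato (-1 each); total -5. So Fe + (-5) = 2−, giving Fe = +3.
Ligands are named alphabetically: azido before glycinato before hydroxo before isothiocyanato.
The complex ion is anionic, so iron takes the -ate form ferrate(III).

lithium azido(glycinato)dihydroxoisothiocyanatoferrate(III)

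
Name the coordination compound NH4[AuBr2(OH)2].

ammonium dibromodihydroxoaurate(III)

The 1 ammonium counter-ion carries a total charge of +1, so each complex ion is 1−.
Ligand charges: 2×hydroxo (-1 each), 2×bromo (-1 each); total -4. So Au + (-4) = 1−, giving Au = +3.
Ligands are named alphabetically: bromo before hydroxo.
The complex ion is anionic, so gold takes the -ate form aurate(III).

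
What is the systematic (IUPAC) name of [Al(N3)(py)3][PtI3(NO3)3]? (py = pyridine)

Aluminium is always +3 in its complexes; the cation's ligand charges sum to -1, so the complex cation is 2+.
A 1:1 salt means the anion carries the equal and opposite charge, 2−.
Anion: ligand charges sum to -6; for the ion to be 2−, Pt = +4.

azidotris(pyridine)aluminium(III) triiodotrinitratoplatinate(IV)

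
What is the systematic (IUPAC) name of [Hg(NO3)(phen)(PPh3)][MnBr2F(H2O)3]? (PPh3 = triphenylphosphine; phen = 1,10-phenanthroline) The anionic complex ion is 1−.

Both ions are complex: the cation is named first with the plain metal name, the anion second with the -ate form; each ion's ligands are alphabetised independently.
The complex anion is given as 1−; its ligand charges sum to -3, so Mn = +2.
A 1:1 salt means the cation carries the equal and opposite charge, 1+.
Cation: ligand charges sum to -1; for the ion to be 1+, Hg = +2.

nitrato(1,10-phenanthroline)(triphenylphosphine)mercury(II) triaquadibromofluoromanganate(II)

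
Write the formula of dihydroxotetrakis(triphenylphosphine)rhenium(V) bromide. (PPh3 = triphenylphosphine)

Ligands: 4 triphenylphosphine (PPh3, neutral), 2 hydroxo (OH, -1). Ligand charge sum = -2.
With Re in oxidation state +5, the complex ion is [Re...]^3+.
Charge balance with bromide (-1) requires 1 complex ion per 3 bromide.

[Re(OH)2(PPh3)4]Br3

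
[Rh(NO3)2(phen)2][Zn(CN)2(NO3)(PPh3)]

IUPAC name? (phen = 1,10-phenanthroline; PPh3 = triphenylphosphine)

Both ions are complex: the cation is named first with the plain metal name, the anion second with the -ate form; each ion's ligands are alphabetised independently.
Zinc is always +2 in its complexes; the anion's ligand charges sum to -3, so the complex anion is 1−.
A 1:1 salt means the cation carries the equal and opposite charge, 1+.
Cation: ligand charges sum to -2; for the ion to be 1+, Rh = +3.

dinitratobis(1,10-phenanthroline)rhodium(III) dicyanonitrato(triphenylphosphine)zincate(II)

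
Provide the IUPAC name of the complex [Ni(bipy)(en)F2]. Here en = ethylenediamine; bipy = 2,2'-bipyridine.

There is no counter-ion, so the complex is neutral overall.
Ligand charges: 1×ethylenediamine (neutral), 1×2,2'-bipyridine (neutral), 2×fluoro (-1 each); total -2. So Ni + (-2) = 0, giving Ni = +2.
Ligands are named alphabetically: bipyridine before ethylenediamine before fluoro.

(2,2'-bipyridine)(ethylenediamine)difluoronickel(II)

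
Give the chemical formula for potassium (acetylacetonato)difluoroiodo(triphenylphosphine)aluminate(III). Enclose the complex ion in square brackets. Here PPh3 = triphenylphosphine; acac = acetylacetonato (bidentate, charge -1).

Ligands: 2 fluoro (F, -1), 1 triphenylphosphine (PPh3, neutral), 1 acetylacetonato (acac, -1), 1 iodo (I, -1). Ligand charge sum = -4.
With Al in oxidation state +3, the complex ion is [Al...]^1−.
Charge balance with potassium (+1) requires 1 complex ion per 1 potassium.

K[Al(acac)F2I(PPh3)]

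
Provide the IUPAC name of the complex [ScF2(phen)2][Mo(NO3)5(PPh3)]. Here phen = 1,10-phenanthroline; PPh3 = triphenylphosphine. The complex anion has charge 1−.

Both ions are complex: the cation is named first with the plain metal name, the anion second with the -ate form; each ion's ligands are alphabetised independently.
The complex anion is given as 1−; its ligand charges sum to -5, so Mo = +4.
A 1:1 salt means the cation carries the equal and opposite charge, 1+.
Cation: ligand charges sum to -2; for the ion to be 1+, Sc = +3.

difluorobis(1,10-phenanthroline)scandium(III) pentanitrato(triphenylphosphine)molybdate(IV)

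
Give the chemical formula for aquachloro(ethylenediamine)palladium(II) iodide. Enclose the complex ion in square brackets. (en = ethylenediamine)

[PdCl(en)(H2O)]I

Ligands: 1 chloro (Cl, -1), 1 aqua (H2O, neutral), 1 ethylenediamine (en, neutral). Ligand charge sum = -1.
Charge balance with iodide (-1) requires 1 complex ion per 1 iodide.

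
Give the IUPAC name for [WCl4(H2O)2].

There is no counter-ion, so the complex is neutral overall.
Ligand charges: 2×aqua (neutral), 4×chloro (-1 each); total -4. So W + (-4) = 0, giving W = +4.
Ligands are named alphabetically: aqua before chloro.

diaquatetrachlorotungsten(IV)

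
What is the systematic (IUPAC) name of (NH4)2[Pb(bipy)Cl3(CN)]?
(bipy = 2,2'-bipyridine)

ammonium (2,2'-bipyridine)trichlorocyanoplumbate(II)

The 2 ammonium counter-ions carry a total charge of +2, so each complex ion is 2−.
Ligand charges: 1×2,2'-bipyridine (neutral), 1×cyano (-1 each), 3×chloro (-1 each); total -4. So Pb + (-4) = 2−, giving Pb = +2.
The complex ion is anionic, so lead takes the -ate form plumbate(II).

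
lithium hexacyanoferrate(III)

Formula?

Li3[Fe(CN)6]

Ligands: 6 cyano (CN, -1). Ligand charge sum = -6.
With Fe in oxidation state +3, the complex ion is [Fe...]^3−.
Charge balance with lithium (+1) requires 1 complex ion per 3 lithium.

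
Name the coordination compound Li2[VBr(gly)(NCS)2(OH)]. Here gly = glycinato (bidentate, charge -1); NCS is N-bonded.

lithium bromo(glycinato)hydroxodiisothiocyanatovanadate(III)

The 2 lithium counter-ions carry a total charge of +2, so each complex ion is 2−.
Ligand charges: 1×glycinato (-1 each), 1×hydroxo (-1 each), 1×bromo (-1 each), 2×isothiocyanato (-1 each); total -5. So V + (-5) = 2−, giving V = +3.
Ligands are named alphabetically: bromo before glycinato before hydroxo before isothiocyanato.
The complex ion is anionic, so vanadium takes the -ate form vanadate(III).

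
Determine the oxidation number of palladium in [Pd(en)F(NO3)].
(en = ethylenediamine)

No counter-ion: the bracketed complex is neutral.
Ligand charges: 1×F = -1; 1×NO3 = -1; 1×en neutral; sum -2.
Pd + (-2) = 0 ⇒ Pd is +2.

+2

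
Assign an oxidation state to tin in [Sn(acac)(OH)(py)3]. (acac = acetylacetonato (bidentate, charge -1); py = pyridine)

No counter-ion: the bracketed complex is neutral.
Ligand charges: 1×acac = -1; 1×OH = -1; 3×py neutral; sum -2.
Sn + (-2) = 0 ⇒ Sn is +2.

+2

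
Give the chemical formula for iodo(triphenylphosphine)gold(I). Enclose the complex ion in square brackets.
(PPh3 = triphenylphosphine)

[AuI(PPh3)]

Ligands: 1 iodo (I, -1), 1 triphenylphosphine (PPh3, neutral). Ligand charge sum = -1.
With Au in oxidation state +1, the complex ion is [Au...].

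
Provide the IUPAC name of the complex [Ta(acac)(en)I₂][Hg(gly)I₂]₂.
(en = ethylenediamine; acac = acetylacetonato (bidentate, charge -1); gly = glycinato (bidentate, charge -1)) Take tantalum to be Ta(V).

Both ions are complex: the cation is named first with the plain metal name, the anion second with the -ate form; each ion's ligands are alphabetised independently.
Ta is given as +5; the cation's ligand charges sum to -3, so the complex cation is 2+.
With 2 anions per cation, each anion must be 2/2 = 1−.
Anion: ligand charges sum to -3; for the ion to be 1−, Hg = +2.

(acetylacetonato)(ethylenediamine)diiodotantalum(V) (glycinato)diiodomercurate(II)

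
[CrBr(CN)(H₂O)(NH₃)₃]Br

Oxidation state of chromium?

+3

1 bromide outside the brackets (-1 each) → the complex ion is 1+.
Ligand charges: 1×Br = -1; 1×H2O neutral; 1×CN = -1; 3×NH3 neutral; sum -2.
Cr + (-2) = 1+ ⇒ Cr is +3.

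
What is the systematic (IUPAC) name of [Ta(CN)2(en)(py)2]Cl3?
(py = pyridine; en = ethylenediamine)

The 3 chloride counter-ions carry a total charge of -3, so each complex ion is 3+.
Ligand charges: 2×cyano (-1 each), 2×pyridine (neutral), 1×ethylenediamine (neutral); total -2. So Ta + (-2) = 3+, giving Ta = +5.
Ligands are named alphabetically: cyano before ethylenediamine before pyridine.

dicyano(ethylenediamine)bis(pyridine)tantalum(V) chloride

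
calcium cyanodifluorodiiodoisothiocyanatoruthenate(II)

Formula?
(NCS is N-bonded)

Ca2[Ru(CN)F2I2(NCS)]

Ligands: 1 isothiocyanato (NCS, -1), 2 iodo (I, -1), 2 fluoro (F, -1), 1 cyano (CN, -1). Ligand charge sum = -6.
Charge balance with calcium (+2) requires 1 complex ion per 2 calcium.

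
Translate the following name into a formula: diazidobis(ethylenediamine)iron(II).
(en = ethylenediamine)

Ligands: 2 ethylenediamine (en, neutral), 2 azido (N3, -1). Ligand charge sum = -2.
With Fe in oxidation state +2, the complex ion is [Fe...].

[Fe(en)2(N3)2]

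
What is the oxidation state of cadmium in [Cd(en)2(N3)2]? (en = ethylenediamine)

+2

No counter-ion: the bracketed complex is neutral.
Ligand charges: 2×en neutral; 2×N3 = -2; sum -2.
Cd + (-2) = 0 ⇒ Cd is +2.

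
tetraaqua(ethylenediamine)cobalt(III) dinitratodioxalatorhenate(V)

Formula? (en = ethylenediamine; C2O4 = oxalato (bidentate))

Cation [Co…]: ligand charges 0, Co(III) ⇒ ion charge 3+.
Anion [Re…]: ligand charges -6, Re(V) ⇒ ion charge 1−.
One 3+ cation requires 3 of the 1− anion.

[Co(en)(H2O)4][Re(C2O4)2(NO3)2]3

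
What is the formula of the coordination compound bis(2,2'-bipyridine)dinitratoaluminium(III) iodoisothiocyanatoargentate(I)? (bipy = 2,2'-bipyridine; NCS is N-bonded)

Cation [Al…]: ligand charges -2, Al(III) ⇒ ion charge 1+.
Anion [Ag…]: ligand charges -2, Ag(I) ⇒ ion charge 1−.

[Al(bipy)2(NO3)2][AgI(NCS)]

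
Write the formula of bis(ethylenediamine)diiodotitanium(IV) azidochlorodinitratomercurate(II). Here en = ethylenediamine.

[Ti(en)2I2][HgCl(N3)(NO3)2]

Cation [Ti…]: ligand charges -2, Ti(IV) ⇒ ion charge 2+.
Anion [Hg…]: ligand charges -4, Hg(II) ⇒ ion charge 2−.
One 2+ cation balances one 2− anion.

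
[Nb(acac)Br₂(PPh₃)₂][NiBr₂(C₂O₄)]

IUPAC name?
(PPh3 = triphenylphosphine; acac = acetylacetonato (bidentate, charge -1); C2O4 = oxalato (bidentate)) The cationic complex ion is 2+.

(acetylacetonato)dibromobis(triphenylphosphine)niobium(V) dibromooxalatonickelate(II)

The complex cation is given as 2+; its ligand charges sum to -3, so Nb = +5.
A 1:1 salt means the anion carries the equal and opposite charge, 2−.
Anion: ligand charges sum to -4; for the ion to be 2−, Ni = +2.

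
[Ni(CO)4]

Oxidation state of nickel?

No counter-ion: the bracketed complex is neutral.
Ligand charges: 4×CO neutral; sum 0.
Ni + (0) = 0 ⇒ Ni is 0.

0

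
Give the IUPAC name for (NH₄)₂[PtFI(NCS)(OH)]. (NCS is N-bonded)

ammonium fluorohydroxoiodoisothiocyanatoplatinate(II)

The 2 ammonium counter-ions carry a total charge of +2, so each complex ion is 2−.
Ligand charges: 1×iodo (-1 each), 1×hydroxo (-1 each), 1×fluoro (-1 each), 1×isothiocyanato (-1 each); total -4. So Pt + (-4) = 2−, giving Pt = +2.
Ligands are named alphabetically: fluoro before hydroxo before iodo before isothiocyanato.
The complex ion is anionic, so platinum takes the -ate form platinate(II).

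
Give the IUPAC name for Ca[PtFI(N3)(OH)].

The 1 calcium counter-ion carries a total charge of +2, so each complex ion is 2−.
Ligand charges: 1×hydroxo (-1 each), 1×azido (-1 each), 1×fluoro (-1 each), 1×iodo (-1 each); total -4. So Pt + (-4) = 2−, giving Pt = +2.
The complex ion is anionic, so platinum takes the -ate form platinate(II).

calcium azidofluorohydroxoiodoplatinate(II)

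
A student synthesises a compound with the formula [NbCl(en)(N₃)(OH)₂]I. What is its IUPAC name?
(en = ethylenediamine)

The 1 iodide counter-ion carries a total charge of -1, so each complex ion is 1+.
Ligand charges: 1×ethylenediamine (neutral), 1×chloro (-1 each), 1×azido (-1 each), 2×hydroxo (-1 each); total -4. So Nb + (-4) = 1+, giving Nb = +5.
Ligands are named alphabetically: azido before chloro before ethylenediamine before hydroxo.

azidochloro(ethylenediamine)dihydroxoniobium(V) iodide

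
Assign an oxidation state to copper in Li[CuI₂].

1 lithium outside the brackets (+1 each) → the complex ion is 1−.
Ligand charges: 2×I = -2; sum -2.
Cu + (-2) = 1− ⇒ Cu is +1.

+1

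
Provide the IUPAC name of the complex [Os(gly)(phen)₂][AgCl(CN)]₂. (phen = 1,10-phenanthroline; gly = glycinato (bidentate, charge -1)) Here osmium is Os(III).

(glycinato)bis(1,10-phenanthroline)osmium(III) chlorocyanoargentate(I)

Os is given as +3; the cation's ligand charges sum to -1, so the complex cation is 2+.
With 2 anions per cation, each anion must be 2/2 = 1−.
Anion: ligand charges sum to -2; for the ion to be 1−, Ag = +1.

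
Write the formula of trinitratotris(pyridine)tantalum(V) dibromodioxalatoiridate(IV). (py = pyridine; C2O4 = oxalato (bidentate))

[Ta(NO3)3(py)3][IrBr2(C2O4)2]

Cation [Ta…]: ligand charges -3, Ta(V) ⇒ ion charge 2+.
Anion [Ir…]: ligand charges -6, Ir(IV) ⇒ ion charge 2−.
One 2+ cation balances one 2− anion.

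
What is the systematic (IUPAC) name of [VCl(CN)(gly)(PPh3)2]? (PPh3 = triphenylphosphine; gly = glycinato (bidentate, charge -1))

There is no counter-ion, so the complex is neutral overall.
Ligand charges: 1×chloro (-1 each), 1×cyano (-1 each), 2×triphenylphosphine (neutral), 1×glycinato (-1 each); total -3. So V + (-3) = 0, giving V = +3.
Ligands are named alphabetically: chloro before cyano before glycinato before triphenylphosphine.

chlorocyano(glycinato)bis(triphenylphosphine)vanadium(III)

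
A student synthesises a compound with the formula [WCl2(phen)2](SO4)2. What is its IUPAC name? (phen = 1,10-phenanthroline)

The 2 sulfate counter-ions carry a total charge of -4, so each complex ion is 4+.
Ligand charges: 2×chloro (-1 each), 2×1,10-phenanthroline (neutral); total -2. So W + (-2) = 4+, giving W = +6.
Ligands are named alphabetically: chloro before phenanthroline.

dichlorobis(1,10-phenanthroline)tungsten(VI) sulfate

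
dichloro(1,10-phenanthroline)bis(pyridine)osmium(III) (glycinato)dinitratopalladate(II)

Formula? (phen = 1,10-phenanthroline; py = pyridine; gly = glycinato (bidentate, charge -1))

[OsCl2(phen)(py)2][Pd(gly)(NO3)2]

Cation [Os…]: ligand charges -2, Os(III) ⇒ ion charge 1+.
Anion [Pd…]: ligand charges -3, Pd(II) ⇒ ion charge 1−.
One 1+ cation balances one 1− anion.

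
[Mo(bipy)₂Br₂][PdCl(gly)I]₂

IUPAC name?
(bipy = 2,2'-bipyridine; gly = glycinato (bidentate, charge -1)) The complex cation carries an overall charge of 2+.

bis(2,2'-bipyridine)dibromomolybdenum(IV) chloro(glycinato)iodopalladate(II)

The complex cation is given as 2+; its ligand charges sum to -2, so Mo = +4.
With 2 anions per cation, each anion must be 2/2 = 1−.
Anion: ligand charges sum to -3; for the ion to be 1−, Pd = +2.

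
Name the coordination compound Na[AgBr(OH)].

The 1 sodium counter-ion carries a total charge of +1, so each complex ion is 1−.
Ligand charges: 1×hydroxo (-1 each), 1×bromo (-1 each); total -2. So Ag + (-2) = 1−, giving Ag = +1.
Ligands are named alphabetically: bromo before hydroxo.
The complex ion is anionic, so silver takes the -ate form argentate(I).

sodium bromohydroxoargentate(I)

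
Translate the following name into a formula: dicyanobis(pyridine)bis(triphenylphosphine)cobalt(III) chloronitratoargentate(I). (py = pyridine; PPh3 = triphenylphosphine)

Cation [Co…]: ligand charges -2, Co(III) ⇒ ion charge 1+.
Anion [Ag…]: ligand charges -2, Ag(I) ⇒ ion charge 1−.

[Co(CN)2(PPh3)2(py)2][AgCl(NO3)]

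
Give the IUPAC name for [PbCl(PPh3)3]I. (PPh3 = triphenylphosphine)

The 1 iodide counter-ion carries a total charge of -1, so each complex ion is 1+.
Ligand charges: 3×triphenylphosphine (neutral), 1×chloro (-1 each); total -1. So Pb + (-1) = 1+, giving Pb = +2.
Ligands are named alphabetically: chloro before triphenylphosphine.

chlorotris(triphenylphosphine)lead(II) iodide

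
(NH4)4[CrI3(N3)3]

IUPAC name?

The 4 ammonium counter-ions carry a total charge of +4, so each complex ion is 4−.
Ligand charges: 3×azido (-1 each), 3×iodo (-1 each); total -6. So Cr + (-6) = 4−, giving Cr = +2.
The complex ion is anionic, so chromium takes the -ate form chromate(II).

ammonium triazidotriiodochromate(II)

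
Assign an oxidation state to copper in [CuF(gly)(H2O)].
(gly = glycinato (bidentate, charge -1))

No counter-ion: the bracketed complex is neutral.
Ligand charges: 1×gly = -1; 1×F = -1; 1×H2O neutral; sum -2.
Cu + (-2) = 0 ⇒ Cu is +2.

+2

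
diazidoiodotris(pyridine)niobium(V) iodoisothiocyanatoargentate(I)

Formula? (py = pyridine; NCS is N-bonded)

Cation [Nb…]: ligand charges -3, Nb(V) ⇒ ion charge 2+.
Anion [Ag…]: ligand charges -2, Ag(I) ⇒ ion charge 1−.
One 2+ cation requires 2 of the 1− anion.

[NbI(N3)2(py)3][AgI(NCS)]2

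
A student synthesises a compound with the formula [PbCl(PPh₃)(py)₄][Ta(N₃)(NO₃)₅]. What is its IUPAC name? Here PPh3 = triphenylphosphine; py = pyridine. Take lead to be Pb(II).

Both ions are complex: the cation is named first with the plain metal name, the anion second with the -ate form; each ion's ligands are alphabetised independently.
Pb is given as +2; the cation's ligand charges sum to -1, so the complex cation is 1+.
A 1:1 salt means the anion carries the equal and opposite charge, 1−.
Anion: ligand charges sum to -6; for the ion to be 1−, Ta = +5.

chlorotetrakis(pyridine)(triphenylphosphine)lead(II) azidopentanitratotantalate(V)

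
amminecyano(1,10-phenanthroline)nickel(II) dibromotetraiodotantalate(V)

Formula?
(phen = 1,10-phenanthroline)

Cation [Ni…]: ligand charges -1, Ni(II) ⇒ ion charge 1+.
Anion [Ta…]: ligand charges -6, Ta(V) ⇒ ion charge 1−.
One 1+ cation balances one 1− anion.

[Ni(CN)(NH3)(phen)][TaBr2I4]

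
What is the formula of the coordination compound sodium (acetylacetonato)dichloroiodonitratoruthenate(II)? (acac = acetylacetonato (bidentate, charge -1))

Na3[Ru(acac)Cl2I(NO3)]

Ligands: 2 chloro (Cl, -1), 1 acetylacetonato (acac, -1), 1 nitrato (NO3, -1), 1 iodo (I, -1). Ligand charge sum = -5.
With Ru in oxidation state +2, the complex ion is [Ru...]^3−.
Charge balance with sodium (+1) requires 1 complex ion per 3 sodium.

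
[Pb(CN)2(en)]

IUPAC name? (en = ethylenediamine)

There is no counter-ion, so the complex is neutral overall.
Ligand charges: 2×cyano (-1 each), 1×ethylenediamine (neutral); total -2. So Pb + (-2) = 0, giving Pb = +2.
Ligands are named alphabetically: cyano before ethylenediamine.

dicyano(ethylenediamine)lead(II)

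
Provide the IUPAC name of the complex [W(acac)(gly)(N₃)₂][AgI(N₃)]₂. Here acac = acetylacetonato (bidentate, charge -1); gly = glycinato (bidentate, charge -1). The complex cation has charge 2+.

(acetylacetonato)diazido(glycinato)tungsten(VI) azidoiodoargentate(I)

The complex cation is given as 2+; its ligand charges sum to -4, so W = +6.
With 2 anions per cation, each anion must be 2/2 = 1−.
Anion: ligand charges sum to -2; for the ion to be 1−, Ag = +1.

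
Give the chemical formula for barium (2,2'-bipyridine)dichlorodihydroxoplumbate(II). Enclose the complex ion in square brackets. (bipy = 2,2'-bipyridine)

Ligands: 2 hydroxo (OH, -1), 2 chloro (Cl, -1), 1 2,2'-bipyridine (bipy, neutral). Ligand charge sum = -4.
Charge balance with barium (+2) requires 1 complex ion per 1 barium.

Ba[Pb(bipy)Cl2(OH)2]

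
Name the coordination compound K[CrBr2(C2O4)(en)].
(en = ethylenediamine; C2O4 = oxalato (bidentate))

The 1 potassium counter-ion carries a total charge of +1, so each complex ion is 1−.
Ligand charges: 2×bromo (-1 each), 1×ethylenediamine (neutral), 1×oxalato (-2 each); total -4. So Cr + (-4) = 1−, giving Cr = +3.
Ligands are named alphabetically: bromo before ethylenediamine before oxalato.
The complex ion is anionic, so chromium takes the -ate form chromate(III).

potassium dibromo(ethylenediamine)oxalatochromate(III)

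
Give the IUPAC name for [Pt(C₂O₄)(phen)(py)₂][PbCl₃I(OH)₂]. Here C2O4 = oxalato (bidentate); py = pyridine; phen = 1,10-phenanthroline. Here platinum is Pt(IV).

oxalato(1,10-phenanthroline)bis(pyridine)platinum(IV) trichlorodihydroxoiodoplumbate(IV)

Pt is given as +4; the cation's ligand charges sum to -2, so the complex cation is 2+.
A 1:1 salt means the anion carries the equal and opposite charge, 2−.
Anion: ligand charges sum to -6; for the ion to be 2−, Pb = +4.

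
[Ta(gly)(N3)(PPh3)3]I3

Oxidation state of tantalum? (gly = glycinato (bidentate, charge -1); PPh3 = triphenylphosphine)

+5

3 iodide outside the brackets (-1 each) → the complex ion is 3+.
Ligand charges: 1×gly = -1; 3×PPh3 neutral; 1×N3 = -1; sum -2.
Ta + (-2) = 3+ ⇒ Ta is +5.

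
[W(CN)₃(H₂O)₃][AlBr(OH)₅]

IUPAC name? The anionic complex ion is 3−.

triaquatricyanotungsten(VI) bromopentahydroxoaluminate(III)

Both ions are complex: the cation is named first with the plain metal name, the anion second with the -ate form; each ion's ligands are alphabetised independently.
The complex anion is given as 3−; its ligand charges sum to -6, so Al = +3.
A 1:1 salt means the cation carries the equal and opposite charge, 3+.
Cation: ligand charges sum to -3; for the ion to be 3+, W = +6.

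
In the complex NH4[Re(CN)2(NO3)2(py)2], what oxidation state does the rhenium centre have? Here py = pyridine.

+3

1 ammonium outside the brackets (+1 each) → the complex ion is 1−.
Ligand charges: 2×NO3 = -2; 2×CN = -2; 2×py neutral; sum -4.
Re + (-4) = 1− ⇒ Re is +3.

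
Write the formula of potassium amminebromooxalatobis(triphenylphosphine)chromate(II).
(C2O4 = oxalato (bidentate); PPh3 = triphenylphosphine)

Ligands: 1 oxalato (C2O4, -2), 1 bromo (Br, -1), 2 triphenylphosphine (PPh3, neutral), 1 ammine (NH3, neutral). Ligand charge sum = -3.
With Cr in oxidation state +2, the complex ion is [Cr...]^1−.
Charge balance with potassium (+1) requires 1 complex ion per 1 potassium.

K[CrBr(C2O4)(NH3)(PPh3)2]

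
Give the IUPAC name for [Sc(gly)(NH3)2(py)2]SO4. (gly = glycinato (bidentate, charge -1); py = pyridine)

The 1 sulfate counter-ion carries a total charge of -2, so each complex ion is 2+.
Ligand charges: 2×ammine (neutral), 1×glycinato (-1 each), 2×pyridine (neutral); total -1. So Sc + (-1) = 2+, giving Sc = +3.
Ligands are named alphabetically: ammine before glycinato before pyridine.

diammine(glycinato)bis(pyridine)scandium(III) sulfate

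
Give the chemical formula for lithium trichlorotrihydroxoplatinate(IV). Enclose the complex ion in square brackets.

Li2[PtCl3(OH)3]

Ligands: 3 chloro (Cl, -1), 3 hydroxo (OH, -1). Ligand charge sum = -6.
With Pt in oxidation state +4, the complex ion is [Pt...]^2−.
Charge balance with lithium (+1) requires 1 complex ion per 2 lithium.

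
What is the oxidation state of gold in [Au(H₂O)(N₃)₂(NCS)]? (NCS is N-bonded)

No counter-ion: the bracketed complex is neutral.
Ligand charges: 1×NCS = -1; 1×H2O neutral; 2×N3 = -2; sum -3.
Au + (-3) = 0 ⇒ Au is +3.

+3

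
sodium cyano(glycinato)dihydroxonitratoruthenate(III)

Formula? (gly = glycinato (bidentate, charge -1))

Ligands: 1 nitrato (NO3, -1), 1 cyano (CN, -1), 1 glycinato (gly, -1), 2 hydroxo (OH, -1). Ligand charge sum = -5.
With Ru in oxidation state +3, the complex ion is [Ru...]^2−.
Charge balance with sodium (+1) requires 1 complex ion per 2 sodium.

Na2[Ru(CN)(gly)(NO3)(OH)2]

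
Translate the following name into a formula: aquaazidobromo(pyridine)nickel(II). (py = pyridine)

Ligands: 1 aqua (H2O, neutral), 1 bromo (Br, -1), 1 pyridine (py, neutral), 1 azido (N3, -1). Ligand charge sum = -2.
With Ni in oxidation state +2, the complex ion is [Ni...].

[NiBr(H2O)(N3)(py)]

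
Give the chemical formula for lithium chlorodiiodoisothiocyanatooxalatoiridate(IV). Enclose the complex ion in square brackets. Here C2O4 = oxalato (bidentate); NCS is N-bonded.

Ligands: 1 oxalato (C2O4, -2), 1 chloro (Cl, -1), 1 isothiocyanato (NCS, -1), 2 iodo (I, -1). Ligand charge sum = -6.
With Ir in oxidation state +4, the complex ion is [Ir...]^2−.
Charge balance with lithium (+1) requires 1 complex ion per 2 lithium.

Li2[Ir(C2O4)ClI2(NCS)]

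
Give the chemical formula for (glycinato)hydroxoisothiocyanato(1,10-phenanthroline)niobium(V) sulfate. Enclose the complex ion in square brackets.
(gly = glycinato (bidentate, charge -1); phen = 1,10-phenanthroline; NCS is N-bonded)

[Nb(gly)(NCS)(OH)(phen)]SO4

Ligands: 1 glycinato (gly, -1), 1 1,10-phenanthroline (phen, neutral), 1 isothiocyanato (NCS, -1), 1 hydroxo (OH, -1). Ligand charge sum = -3.
With Nb in oxidation state +5, the complex ion is [Nb...]^2+.
Charge balance with sulfate (-2) requires 1 complex ion per 1 sulfate.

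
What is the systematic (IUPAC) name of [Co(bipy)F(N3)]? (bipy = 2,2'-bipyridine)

azido(2,2'-bipyridine)fluorocobalt(II)

There is no counter-ion, so the complex is neutral overall.
Ligand charges: 1×azido (-1 each), 1×2,2'-bipyridine (neutral), 1×fluoro (-1 each); total -2. So Co + (-2) = 0, giving Co = +2.
Ligands are named alphabetically: azido before bipyridine before fluoro.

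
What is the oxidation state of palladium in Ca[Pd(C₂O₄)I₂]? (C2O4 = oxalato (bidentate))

1 calcium outside the brackets (+2 each) → the complex ion is 2−.
Ligand charges: 2×I = -2; 1×C2O4 = -2; sum -4.
Pd + (-4) = 2− ⇒ Pd is +2.

+2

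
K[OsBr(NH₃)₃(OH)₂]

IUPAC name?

potassium triamminebromodihydroxoosmate(II)

The 1 potassium counter-ion carries a total charge of +1, so each complex ion is 1−.
Ligand charges: 1×bromo (-1 each), 3×ammine (neutral), 2×hydroxo (-1 each); total -3. So Os + (-3) = 1−, giving Os = +2.
Ligands are named alphabetically: ammine before bromo before hydroxo.
The complex ion is anionic, so osmium takes the -ate form osmate(II).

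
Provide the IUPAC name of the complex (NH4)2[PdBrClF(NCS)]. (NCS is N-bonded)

ammonium bromochlorofluoroisothiocyanatopalladate(II)

The 2 ammonium counter-ions carry a total charge of +2, so each complex ion is 2−.
Ligand charges: 1×bromo (-1 each), 1×isothiocyanato (-1 each), 1×fluoro (-1 each), 1×chloro (-1 each); total -4. So Pd + (-4) = 2−, giving Pd = +2.
The complex ion is anionic, so palladium takes the -ate form palladate(II).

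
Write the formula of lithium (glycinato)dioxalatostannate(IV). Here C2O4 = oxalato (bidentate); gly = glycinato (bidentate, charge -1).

Li[Sn(C2O4)2(gly)]

Ligands: 2 oxalato (C2O4, -2), 1 glycinato (gly, -1). Ligand charge sum = -5.
With Sn in oxidation state +4, the complex ion is [Sn...]^1−.
Charge balance with lithium (+1) requires 1 complex ion per 1 lithium.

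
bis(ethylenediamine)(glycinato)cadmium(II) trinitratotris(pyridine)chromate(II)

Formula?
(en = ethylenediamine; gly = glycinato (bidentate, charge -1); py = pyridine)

Cation [Cd…]: ligand charges -1, Cd(II) ⇒ ion charge 1+.
Anion [Cr…]: ligand charges -3, Cr(II) ⇒ ion charge 1−.

[Cd(en)2(gly)][Cr(NO3)3(py)3]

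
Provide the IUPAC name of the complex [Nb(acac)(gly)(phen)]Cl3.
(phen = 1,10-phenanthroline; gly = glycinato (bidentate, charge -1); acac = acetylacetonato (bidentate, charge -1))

The 3 chloride counter-ions carry a total charge of -3, so each complex ion is 3+.
Ligand charges: 1×1,10-phenanthroline (neutral), 1×glycinato (-1 each), 1×acetylacetonato (-1 each); total -2. So Nb + (-2) = 3+, giving Nb = +5.
Ligands are named alphabetically: acetylacetonato before glycinato before phenanthroline.

(acetylacetonato)(glycinato)(1,10-phenanthroline)niobium(V) chloride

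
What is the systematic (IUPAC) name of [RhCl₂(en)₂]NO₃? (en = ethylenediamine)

dichlorobis(ethylenediamine)rhodium(III) nitrate

The 1 nitrate counter-ion carries a total charge of -1, so each complex ion is 1+.
Ligand charges: 2×chloro (-1 each), 2×ethylenediamine (neutral); total -2. So Rh + (-2) = 1+, giving Rh = +3.
Ligands are named alphabetically: chloro before ethylenediamine.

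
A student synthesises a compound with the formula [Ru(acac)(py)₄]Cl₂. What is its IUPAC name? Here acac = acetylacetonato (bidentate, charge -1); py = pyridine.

The 2 chloride counter-ions carry a total charge of -2, so each complex ion is 2+.
Ligand charges: 1×acetylacetonato (-1 each), 4×pyridine (neutral); total -1. So Ru + (-1) = 2+, giving Ru = +3.
Ligands are named alphabetically: acetylacetonato before pyridine.

(acetylacetonato)tetrakis(pyridine)ruthenium(III) chloride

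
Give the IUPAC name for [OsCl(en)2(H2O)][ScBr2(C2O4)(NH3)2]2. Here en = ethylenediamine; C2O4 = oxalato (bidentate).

Scandium is always +3 in its complexes; the anion's ligand charges sum to -4, so the complex anion is 1−.
With 2 anions per cation, the cation must be 2×1 = 2+.
Cation: ligand charges sum to -1; for the ion to be 2+, Os = +3.

aquachlorobis(ethylenediamine)osmium(III) diamminedibromooxalatoscandate(III)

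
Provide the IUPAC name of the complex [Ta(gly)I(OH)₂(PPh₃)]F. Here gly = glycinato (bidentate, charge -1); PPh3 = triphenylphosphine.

(glycinato)dihydroxoiodo(triphenylphosphine)tantalum(V) fluoride

The 1 fluoride counter-ion carries a total charge of -1, so each complex ion is 1+.
Ligand charges: 1×glycinato (-1 each), 2×hydroxo (-1 each), 1×triphenylphosphine (neutral), 1×iodo (-1 each); total -4. So Ta + (-4) = 1+, giving Ta = +5.
Ligands are named alphabetically: glycinato before hydroxo before iodo before triphenylphosphine.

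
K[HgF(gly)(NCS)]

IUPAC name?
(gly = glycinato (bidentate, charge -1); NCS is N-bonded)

The 1 potassium counter-ion carries a total charge of +1, so each complex ion is 1−.
Ligand charges: 1×glycinato (-1 each), 1×isothiocyanato (-1 each), 1×fluoro (-1 each); total -3. So Hg + (-3) = 1−, giving Hg = +2.
Ligands are named alphabetically: fluoro before glycinato before isothiocyanato.
The complex ion is anionic, so mercury takes the -ate form mercurate(II).

potassium fluoro(glycinato)isothiocyanatomercurate(II)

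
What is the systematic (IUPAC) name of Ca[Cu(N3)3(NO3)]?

The 1 calcium counter-ion carries a total charge of +2, so each complex ion is 2−.
Ligand charges: 1×nitrato (-1 each), 3×azido (-1 each); total -4. So Cu + (-4) = 2−, giving Cu = +2.
The complex ion is anionic, so copper takes the -ate form cuprate(II).

calcium triazidonitratocuprate(II)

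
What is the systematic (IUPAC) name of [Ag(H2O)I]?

aquaiodosilver(I)

There is no counter-ion, so the complex is neutral overall.
Ligand charges: 1×aqua (neutral), 1×iodo (-1 each); total -1. So Ag + (-1) = 0, giving Ag = +1.
Ligands are named alphabetically: aqua before iodo.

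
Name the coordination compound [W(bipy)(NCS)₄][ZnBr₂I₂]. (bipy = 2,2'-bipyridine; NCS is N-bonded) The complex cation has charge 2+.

(2,2'-bipyridine)tetraisothiocyanatotungsten(VI) dibromodiiodozincate(II)

The complex cation is given as 2+; its ligand charges sum to -4, so W = +6.
A 1:1 salt means the anion carries the equal and opposite charge, 2−.
Anion: ligand charges sum to -4; for the ion to be 2−, Zn = +2.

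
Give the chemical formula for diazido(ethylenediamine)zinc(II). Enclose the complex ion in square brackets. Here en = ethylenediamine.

Ligands: 1 ethylenediamine (en, neutral), 2 azido (N3, -1). Ligand charge sum = -2.
With Zn in oxidation state +2, the complex ion is [Zn...].

[Zn(en)(N3)2]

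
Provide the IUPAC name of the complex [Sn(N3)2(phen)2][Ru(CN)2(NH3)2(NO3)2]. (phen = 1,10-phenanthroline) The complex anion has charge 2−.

diazidobis(1,10-phenanthroline)tin(IV) diamminedicyanodinitratoruthenate(II)

The complex anion is given as 2−; its ligand charges sum to -4, so Ru = +2.
A 1:1 salt means the cation carries the equal and opposite charge, 2+.
Cation: ligand charges sum to -2; for the ion to be 2+, Sn = +4.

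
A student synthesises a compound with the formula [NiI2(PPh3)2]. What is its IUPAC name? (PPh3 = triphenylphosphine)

There is no counter-ion, so the complex is neutral overall.
Ligand charges: 2×triphenylphosphine (neutral), 2×iodo (-1 each); total -2. So Ni + (-2) = 0, giving Ni = +2.
Ligands are named alphabetically: iodo before triphenylphosphine.

diiodobis(triphenylphosphine)nickel(II)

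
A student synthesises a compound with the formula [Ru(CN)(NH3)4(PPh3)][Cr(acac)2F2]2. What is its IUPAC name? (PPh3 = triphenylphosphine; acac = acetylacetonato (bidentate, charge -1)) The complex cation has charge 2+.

Both ions are complex: the cation is named first with the plain metal name, the anion second with the -ate form; each ion's ligands are alphabetised independently.
The complex cation is given as 2+; its ligand charges sum to -1, so Ru = +3.
With 2 anions per cation, each anion must be 2/2 = 1−.
Anion: ligand charges sum to -4; for the ion to be 1−, Cr = +3.

tetraamminecyano(triphenylphosphine)ruthenium(III) bis(acetylacetonato)difluorochromate(III)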